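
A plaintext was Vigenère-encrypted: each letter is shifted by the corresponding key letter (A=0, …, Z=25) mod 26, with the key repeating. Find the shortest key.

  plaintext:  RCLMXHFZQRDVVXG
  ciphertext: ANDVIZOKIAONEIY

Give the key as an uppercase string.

  i= 0: A-R =  9 → J
  i= 1: N-C = 11 → L
  i= 2: D-L = 18 → S
  i= 3: V-M =  9 → J
  i= 4: I-X = 11 → L
  i= 5: Z-H = 18 → S
  i= 6: O-F =  9 → J
  i= 7: K-Z = 11 → L
  i= 8: I-Q = 18 → S
  i= 9: A-R =  9 → J
  i=10: O-D = 11 → L
  i=11: N-V = 18 → S
  i=12: E-V =  9 → J
  i=13: I-X = 11 → L
  i=14: Y-G = 18 → S
  shifts repeat with period 3: JLS

JLS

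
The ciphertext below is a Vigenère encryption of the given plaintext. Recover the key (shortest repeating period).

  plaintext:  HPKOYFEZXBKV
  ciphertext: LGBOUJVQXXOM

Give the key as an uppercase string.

  i= 0: L-H =  4 → E
  i= 1: G-P = 17 → R
  i= 2: B-K = 17 → R
  i= 3: O-O =  0 → A
  i= 4: U-Y = 22 → W
  i= 5: J-F =  4 → E
  i= 6: V-E = 17 → R
  i= 7: Q-Z = 17 → R
  i= 8: X-X =  0 → A
  i= 9: X-B = 22 → W
  i=10: O-K =  4 → E
  i=11: M-V = 17 → R
  shifts repeat with period 5: ERRAW

ERRAW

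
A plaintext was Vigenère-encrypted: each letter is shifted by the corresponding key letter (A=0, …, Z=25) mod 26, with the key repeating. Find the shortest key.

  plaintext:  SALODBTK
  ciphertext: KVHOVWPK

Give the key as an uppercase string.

  i= 0: K-S = 18 → S
  i= 1: V-A = 21 → V
  i= 2: H-L = 22 → W
  i= 3: O-O =  0 → A
  i= 4: V-D = 18 → S
  i= 5: W-B = 21 → V
  i= 6: P-T = 22 → W
  i= 7: K-K =  0 → A
  shifts repeat with period 4: SVWA

SVWA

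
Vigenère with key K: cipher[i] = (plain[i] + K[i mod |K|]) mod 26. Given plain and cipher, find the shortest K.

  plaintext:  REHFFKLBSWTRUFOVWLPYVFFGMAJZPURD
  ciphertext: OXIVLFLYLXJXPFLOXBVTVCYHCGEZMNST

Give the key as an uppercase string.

XTBQGVA

  i= 0: O-R = 23 → X
  i= 1: X-E = 19 → T
  i= 2: I-H =  1 → B
  i= 3: V-F = 16 → Q
  i= 4: L-F =  6 → G
  i= 5: F-K = 21 → V
  i= 6: L-L =  0 → A
  i= 7: Y-B = 23 → X
  i= 8: L-S = 19 → T
  i= 9: X-W =  1 → B
  i=10: J-T = 16 → Q
  i=11: X-R =  6 → G
  i=12: P-U = 21 → V
  i=13: F-F =  0 → A
  i=14: L-O = 23 → X
  i=15: O-V = 19 → T
  i=16: X-W =  1 → B
  i=17: B-L = 16 → Q
  i=18: V-P =  6 → G
  i=19: T-Y = 21 → V
  i=20: V-V =  0 → A
  i=21: C-F = 23 → X
  i=22: Y-F = 19 → T
  i=23: H-G =  1 → B
  i=24: C-M = 16 → Q
  i=25: G-A =  6 → G
  i=26: E-J = 21 → V
  i=27: Z-Z =  0 → A
  i=28: M-P = 23 → X
  i=29: N-U = 19 → T
  i=30: S-R =  1 → B
  i=31: T-D = 16 → Q
  shifts repeat with period 7: XTBQGVA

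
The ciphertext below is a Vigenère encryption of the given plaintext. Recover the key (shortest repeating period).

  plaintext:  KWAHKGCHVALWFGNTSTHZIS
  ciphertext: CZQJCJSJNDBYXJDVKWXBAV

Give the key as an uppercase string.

  i= 0: C-K = 18 → S
  i= 1: Z-W =  3 → D
  i= 2: Q-A = 16 → Q
  i= 3: J-H =  2 → C
  i= 4: C-K = 18 → S
  i= 5: J-G =  3 → D
  i= 6: S-C = 16 → Q
  i= 7: J-H =  2 → C
  i= 8: N-V = 18 → S
  i= 9: D-A =  3 → D
  i=10: B-L = 16 → Q
  i=11: Y-W =  2 → C
  i=12: X-F = 18 → S
  i=13: J-G =  3 → D
  i=14: D-N = 16 → Q
  i=15: V-T =  2 → C
  i=16: K-S = 18 → S
  i=17: W-T =  3 → D
  i=18: X-H = 16 → Q
  i=19: B-Z =  2 → C
  i=20: A-I = 18 → S
  i=21: V-S =  3 → D
  shifts repeat with period 4: SDQC

SDQC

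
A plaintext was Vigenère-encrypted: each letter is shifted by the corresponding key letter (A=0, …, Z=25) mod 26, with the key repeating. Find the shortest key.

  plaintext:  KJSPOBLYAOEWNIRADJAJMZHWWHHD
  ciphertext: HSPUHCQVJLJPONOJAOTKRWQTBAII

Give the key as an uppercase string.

XJXFTBF

  i= 0: H-K = 23 → X
  i= 1: S-J =  9 → J
  i= 2: P-S = 23 → X
  i= 3: U-P =  5 → F
  i= 4: H-O = 19 → T
  i= 5: C-B =  1 → B
  i= 6: Q-L =  5 → F
  i= 7: V-Y = 23 → X
  i= 8: J-A =  9 → J
  i= 9: L-O = 23 → X
  i=10: J-E =  5 → F
  i=11: P-W = 19 → T
  i=12: O-N =  1 → B
  i=13: N-I =  5 → F
  i=14: O-R = 23 → X
  i=15: J-A =  9 → J
  i=16: A-D = 23 → X
  i=17: O-J =  5 → F
  i=18: T-A = 19 → T
  i=19: K-J =  1 → B
  i=20: R-M =  5 → F
  i=21: W-Z = 23 → X
  i=22: Q-H =  9 → J
  i=23: T-W = 23 → X
  i=24: B-W =  5 → F
  i=25: A-H = 19 → T
  i=26: I-H =  1 → B
  i=27: I-D =  5 → F
  shifts repeat with period 7: XJXFTBF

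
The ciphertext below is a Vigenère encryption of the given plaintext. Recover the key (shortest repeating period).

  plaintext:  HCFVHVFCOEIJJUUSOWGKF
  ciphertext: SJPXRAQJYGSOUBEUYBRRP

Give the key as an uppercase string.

LHKCKF

  i= 0: S-H = 11 → L
  i= 1: J-C =  7 → H
  i= 2: P-F = 10 → K
  i= 3: X-V =  2 → C
  i= 4: R-H = 10 → K
  i= 5: A-V =  5 → F
  i= 6: Q-F = 11 → L
  i= 7: J-C =  7 → H
  i= 8: Y-O = 10 → K
  i= 9: G-E =  2 → C
  i=10: S-I = 10 → K
  i=11: O-J =  5 → F
  i=12: U-J = 11 → L
  i=13: B-U =  7 → H
  i=14: E-U = 10 → K
  i=15: U-S =  2 → C
  i=16: Y-O = 10 → K
  i=17: B-W =  5 → F
  i=18: R-G = 11 → L
  i=19: R-K =  7 → H
  i=20: P-F = 10 → K
  shifts repeat with period 6: LHKCKF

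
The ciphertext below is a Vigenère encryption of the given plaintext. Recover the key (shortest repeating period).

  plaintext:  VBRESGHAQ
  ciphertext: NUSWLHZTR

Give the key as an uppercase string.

STB

  i= 0: N-V = 18 → S
  i= 1: U-B = 19 → T
  i= 2: S-R =  1 → B
  i= 3: W-E = 18 → S
  i= 4: L-S = 19 → T
  i= 5: H-G =  1 → B
  i= 6: Z-H = 18 → S
  i= 7: T-A = 19 → T
  i= 8: R-Q =  1 → B
  shifts repeat with period 3: STB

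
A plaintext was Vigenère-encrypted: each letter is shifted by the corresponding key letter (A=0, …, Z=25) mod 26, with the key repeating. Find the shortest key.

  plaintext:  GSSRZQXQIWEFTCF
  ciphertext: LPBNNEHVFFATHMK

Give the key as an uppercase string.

FXJWOOK

  i= 0: L-G =  5 → F
  i= 1: P-S = 23 → X
  i= 2: B-S =  9 → J
  i= 3: N-R = 22 → W
  i= 4: N-Z = 14 → O
  i= 5: E-Q = 14 → O
  i= 6: H-X = 10 → K
  i= 7: V-Q =  5 → F
  i= 8: F-I = 23 → X
  i= 9: F-W =  9 → J
  i=10: A-E = 22 → W
  i=11: T-F = 14 → O
  i=12: H-T = 14 → O
  i=13: M-C = 10 → K
  i=14: K-F =  5 → F
  shifts repeat with period 7: FXJWOOK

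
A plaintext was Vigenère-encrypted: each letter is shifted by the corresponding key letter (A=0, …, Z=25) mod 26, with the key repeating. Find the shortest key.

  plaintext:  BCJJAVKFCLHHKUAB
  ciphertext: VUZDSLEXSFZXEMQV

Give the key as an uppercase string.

  i= 0: V-B = 20 → U
  i= 1: U-C = 18 → S
  i= 2: Z-J = 16 → Q
  i= 3: D-J = 20 → U
  i= 4: S-A = 18 → S
  i= 5: L-V = 16 → Q
  i= 6: E-K = 20 → U
  i= 7: X-F = 18 → S
  i= 8: S-C = 16 → Q
  i= 9: F-L = 20 → U
  i=10: Z-H = 18 → S
  i=11: X-H = 16 → Q
  i=12: E-K = 20 → U
  i=13: M-U = 18 → S
  i=14: Q-A = 16 → Q
  i=15: V-B = 20 → U
  shifts repeat with period 3: USQ

USQ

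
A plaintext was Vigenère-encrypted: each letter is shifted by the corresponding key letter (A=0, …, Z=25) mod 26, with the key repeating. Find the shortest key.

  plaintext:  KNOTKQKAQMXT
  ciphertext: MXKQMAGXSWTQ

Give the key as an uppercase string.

  i= 0: M-K =  2 → C
  i= 1: X-N = 10 → K
  i= 2: K-O = 22 → W
  i= 3: Q-T = 23 → X
  i= 4: M-K =  2 → C
  i= 5: A-Q = 10 → K
  i= 6: G-K = 22 → W
  i= 7: X-A = 23 → X
  i= 8: S-Q =  2 → C
  i= 9: W-M = 10 → K
  i=10: T-X = 22 → W
  i=11: Q-T = 23 → X
  shifts repeat with period 4: CKWX

CKWX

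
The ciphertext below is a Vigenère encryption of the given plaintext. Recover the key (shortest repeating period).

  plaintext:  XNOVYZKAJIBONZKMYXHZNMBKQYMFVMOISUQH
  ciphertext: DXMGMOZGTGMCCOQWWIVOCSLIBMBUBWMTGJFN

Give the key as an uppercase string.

  i= 0: D-X =  6 → G
  i= 1: X-N = 10 → K
  i= 2: M-O = 24 → Y
  i= 3: G-V = 11 → L
  i= 4: M-Y = 14 → O
  i= 5: O-Z = 15 → P
  i= 6: Z-K = 15 → P
  i= 7: G-A =  6 → G
  i= 8: T-J = 10 → K
  i= 9: G-I = 24 → Y
  i=10: M-B = 11 → L
  i=11: C-O = 14 → O
  i=12: C-N = 15 → P
  i=13: O-Z = 15 → P
  i=14: Q-K =  6 → G
  i=15: W-M = 10 → K
  i=16: W-Y = 24 → Y
  i=17: I-X = 11 → L
  i=18: V-H = 14 → O
  i=19: O-Z = 15 → P
  i=20: C-N = 15 → P
  i=21: S-M =  6 → G
  i=22: L-B = 10 → K
  i=23: I-K = 24 → Y
  i=24: B-Q = 11 → L
  i=25: M-Y = 14 → O
  i=26: B-M = 15 → P
  i=27: U-F = 15 → P
  i=28: B-V =  6 → G
  i=29: W-M = 10 → K
  i=30: M-O = 24 → Y
  i=31: T-I = 11 → L
  i=32: G-S = 14 → O
  i=33: J-U = 15 → P
  i=34: F-Q = 15 → P
  i=35: N-H =  6 → G
  shifts repeat with period 7: GKYLOPP

GKYLOPP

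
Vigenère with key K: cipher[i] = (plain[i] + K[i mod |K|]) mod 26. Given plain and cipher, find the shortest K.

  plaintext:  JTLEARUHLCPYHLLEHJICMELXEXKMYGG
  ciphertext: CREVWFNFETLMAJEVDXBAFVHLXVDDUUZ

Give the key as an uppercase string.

TYTRWO

  i= 0: C-J = 19 → T
  i= 1: R-T = 24 → Y
  i= 2: E-L = 19 → T
  i= 3: V-E = 17 → R
  i= 4: W-A = 22 → W
  i= 5: F-R = 14 → O
  i= 6: N-U = 19 → T
  i= 7: F-H = 24 → Y
  i= 8: E-L = 19 → T
  i= 9: T-C = 17 → R
  i=10: L-P = 22 → W
  i=11: M-Y = 14 → O
  i=12: A-H = 19 → T
  i=13: J-L = 24 → Y
  i=14: E-L = 19 → T
  i=15: V-E = 17 → R
  i=16: D-H = 22 → W
  i=17: X-J = 14 → O
  i=18: B-I = 19 → T
  i=19: A-C = 24 → Y
  i=20: F-M = 19 → T
  i=21: V-E = 17 → R
  i=22: H-L = 22 → W
  i=23: L-X = 14 → O
  i=24: X-E = 19 → T
  i=25: V-X = 24 → Y
  i=26: D-K = 19 → T
  i=27: D-M = 17 → R
  i=28: U-Y = 22 → W
  i=29: U-G = 14 → O
  i=30: Z-G = 19 → T
  shifts repeat with period 6: TYTRWO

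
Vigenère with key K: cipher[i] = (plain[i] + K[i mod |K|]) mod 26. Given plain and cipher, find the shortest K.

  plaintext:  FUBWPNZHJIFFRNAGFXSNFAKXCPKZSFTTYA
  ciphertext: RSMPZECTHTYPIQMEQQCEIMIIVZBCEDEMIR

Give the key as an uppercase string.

  i= 0: R-F = 12 → M
  i= 1: S-U = 24 → Y
  i= 2: M-B = 11 → L
  i= 3: P-W = 19 → T
  i= 4: Z-P = 10 → K
  i= 5: E-N = 17 → R
  i= 6: C-Z =  3 → D
  i= 7: T-H = 12 → M
  i= 8: H-J = 24 → Y
  i= 9: T-I = 11 → L
  i=10: Y-F = 19 → T
  i=11: P-F = 10 → K
  i=12: I-R = 17 → R
  i=13: Q-N =  3 → D
  i=14: M-A = 12 → M
  i=15: E-G = 24 → Y
  i=16: Q-F = 11 → L
  i=17: Q-X = 19 → T
  i=18: C-S = 10 → K
  i=19: E-N = 17 → R
  i=20: I-F =  3 → D
  i=21: M-A = 12 → M
  i=22: I-K = 24 → Y
  i=23: I-X = 11 → L
  i=24: V-C = 19 → T
  i=25: Z-P = 10 → K
  i=26: B-K = 17 → R
  i=27: C-Z =  3 → D
  i=28: E-S = 12 → M
  i=29: D-F = 24 → Y
  i=30: E-T = 11 → L
  i=31: M-T = 19 → T
  i=32: I-Y = 10 → K
  i=33: R-A = 17 → R
  shifts repeat with period 7: MYLTKRD

MYLTKRD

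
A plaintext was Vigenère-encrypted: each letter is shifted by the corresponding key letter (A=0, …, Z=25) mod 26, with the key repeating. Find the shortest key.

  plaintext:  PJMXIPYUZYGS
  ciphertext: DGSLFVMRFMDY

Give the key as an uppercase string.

  i= 0: D-P = 14 → O
  i= 1: G-J = 23 → X
  i= 2: S-M =  6 → G
  i= 3: L-X = 14 → O
  i= 4: F-I = 23 → X
  i= 5: V-P =  6 → G
  i= 6: M-Y = 14 → O
  i= 7: R-U = 23 → X
  i= 8: F-Z =  6 → G
  i= 9: M-Y = 14 → O
  i=10: D-G = 23 → X
  i=11: Y-S =  6 → G
  shifts repeat with period 3: OXG

OXG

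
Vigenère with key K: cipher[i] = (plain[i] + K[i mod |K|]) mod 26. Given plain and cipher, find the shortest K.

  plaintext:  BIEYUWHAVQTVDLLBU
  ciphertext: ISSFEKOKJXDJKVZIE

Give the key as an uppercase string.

  i= 0: I-B =  7 → H
  i= 1: S-I = 10 → K
  i= 2: S-E = 14 → O
  i= 3: F-Y =  7 → H
  i= 4: E-U = 10 → K
  i= 5: K-W = 14 → O
  i= 6: O-H =  7 → H
  i= 7: K-A = 10 → K
  i= 8: J-V = 14 → O
  i= 9: X-Q =  7 → H
  i=10: D-T = 10 → K
  i=11: J-V = 14 → O
  i=12: K-D =  7 → H
  i=13: V-L = 10 → K
  i=14: Z-L = 14 → O
  i=15: I-B =  7 → H
  i=16: E-U = 10 → K
  shifts repeat with period 3: HKO

HKO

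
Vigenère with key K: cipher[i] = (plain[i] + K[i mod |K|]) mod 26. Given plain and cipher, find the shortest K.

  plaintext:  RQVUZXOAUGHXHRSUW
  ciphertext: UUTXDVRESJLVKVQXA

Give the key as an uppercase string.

DEY

  i= 0: U-R =  3 → D
  i= 1: U-Q =  4 → E
  i= 2: T-V = 24 → Y
  i= 3: X-U =  3 → D
  i= 4: D-Z =  4 → E
  i= 5: V-X = 24 → Y
  i= 6: R-O =  3 → D
  i= 7: E-A =  4 → E
  i= 8: S-U = 24 → Y
  i= 9: J-G =  3 → D
  i=10: L-H =  4 → E
  i=11: V-X = 24 → Y
  i=12: K-H =  3 → D
  i=13: V-R =  4 → E
  i=14: Q-S = 24 → Y
  i=15: X-U =  3 → D
  i=16: A-W =  4 → E
  shifts repeat with period 3: DEY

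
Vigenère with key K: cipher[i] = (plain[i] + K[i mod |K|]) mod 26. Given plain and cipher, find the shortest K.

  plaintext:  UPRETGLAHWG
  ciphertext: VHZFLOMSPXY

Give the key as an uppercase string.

BSI

  i= 0: V-U =  1 → B
  i= 1: H-P = 18 → S
  i= 2: Z-R =  8 → I
  i= 3: F-E =  1 → B
  i= 4: L-T = 18 → S
  i= 5: O-G =  8 → I
  i= 6: M-L =  1 → B
  i= 7: S-A = 18 → S
  i= 8: P-H =  8 → I
  i= 9: X-W =  1 → B
  i=10: Y-G = 18 → S
  shifts repeat with period 3: BSI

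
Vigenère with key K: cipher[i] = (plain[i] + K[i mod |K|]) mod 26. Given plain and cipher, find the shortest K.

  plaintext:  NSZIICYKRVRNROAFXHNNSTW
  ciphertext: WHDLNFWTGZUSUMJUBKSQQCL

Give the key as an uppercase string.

JPEDFDY

  i= 0: W-N =  9 → J
  i= 1: H-S = 15 → P
  i= 2: D-Z =  4 → E
  i= 3: L-I =  3 → D
  i= 4: N-I =  5 → F
  i= 5: F-C =  3 → D
  i= 6: W-Y = 24 → Y
  i= 7: T-K =  9 → J
  i= 8: G-R = 15 → P
  i= 9: Z-V =  4 → E
  i=10: U-R =  3 → D
  i=11: S-N =  5 → F
  i=12: U-R =  3 → D
  i=13: M-O = 24 → Y
  i=14: J-A =  9 → J
  i=15: U-F = 15 → P
  i=16: B-X =  4 → E
  i=17: K-H =  3 → D
  i=18: S-N =  5 → F
  i=19: Q-N =  3 → D
  i=20: Q-S = 24 → Y
  i=21: C-T =  9 → J
  i=22: L-W = 15 → P
  shifts repeat with period 7: JPEDFDY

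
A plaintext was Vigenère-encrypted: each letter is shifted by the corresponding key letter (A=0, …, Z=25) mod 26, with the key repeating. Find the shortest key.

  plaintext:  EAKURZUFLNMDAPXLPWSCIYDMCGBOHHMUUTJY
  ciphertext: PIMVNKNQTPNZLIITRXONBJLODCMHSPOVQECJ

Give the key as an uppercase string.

LICBWLT

  i= 0: P-E = 11 → L
  i= 1: I-A =  8 → I
  i= 2: M-K =  2 → C
  i= 3: V-U =  1 → B
  i= 4: N-R = 22 → W
  i= 5: K-Z = 11 → L
  i= 6: N-U = 19 → T
  i= 7: Q-F = 11 → L
  i= 8: T-L =  8 → I
  i= 9: P-N =  2 → C
  i=10: N-M =  1 → B
  i=11: Z-D = 22 → W
  i=12: L-A = 11 → L
  i=13: I-P = 19 → T
  i=14: I-X = 11 → L
  i=15: T-L =  8 → I
  i=16: R-P =  2 → C
  i=17: X-W =  1 → B
  i=18: O-S = 22 → W
  i=19: N-C = 11 → L
  i=20: B-I = 19 → T
  i=21: J-Y = 11 → L
  i=22: L-D =  8 → I
  i=23: O-M =  2 → C
  i=24: D-C =  1 → B
  i=25: C-G = 22 → W
  i=26: M-B = 11 → L
  i=27: H-O = 19 → T
  i=28: S-H = 11 → L
  i=29: P-H =  8 → I
  i=30: O-M =  2 → C
  i=31: V-U =  1 → B
  i=32: Q-U = 22 → W
  i=33: E-T = 11 → L
  i=34: C-J = 19 → T
  i=35: J-Y = 11 → L
  shifts repeat with period 7: LICBWLT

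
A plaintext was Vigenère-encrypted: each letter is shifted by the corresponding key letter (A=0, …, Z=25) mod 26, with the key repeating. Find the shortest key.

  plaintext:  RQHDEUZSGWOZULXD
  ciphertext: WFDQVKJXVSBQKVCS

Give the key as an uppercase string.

  i= 0: W-R =  5 → F
  i= 1: F-Q = 15 → P
  i= 2: D-H = 22 → W
  i= 3: Q-D = 13 → N
  i= 4: V-E = 17 → R
  i= 5: K-U = 16 → Q
  i= 6: J-Z = 10 → K
  i= 7: X-S =  5 → F
  i= 8: V-G = 15 → P
  i= 9: S-W = 22 → W
  i=10: B-O = 13 → N
  i=11: Q-Z = 17 → R
  i=12: K-U = 16 → Q
  i=13: V-L = 10 → K
  i=14: C-X =  5 → F
  i=15: S-D = 15 → P
  shifts repeat with period 7: FPWNRQK

FPWNRQK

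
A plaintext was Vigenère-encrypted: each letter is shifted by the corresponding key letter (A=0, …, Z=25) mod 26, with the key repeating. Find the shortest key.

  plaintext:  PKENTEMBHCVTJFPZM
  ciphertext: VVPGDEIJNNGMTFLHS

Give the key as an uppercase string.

GLLTKAWI

  i= 0: V-P =  6 → G
  i= 1: V-K = 11 → L
  i= 2: P-E = 11 → L
  i= 3: G-N = 19 → T
  i= 4: D-T = 10 → K
  i= 5: E-E =  0 → A
  i= 6: I-M = 22 → W
  i= 7: J-B =  8 → I
  i= 8: N-H =  6 → G
  i= 9: N-C = 11 → L
  i=10: G-V = 11 → L
  i=11: M-T = 19 → T
  i=12: T-J = 10 → K
  i=13: F-F =  0 → A
  i=14: L-P = 22 → W
  i=15: H-Z =  8 → I
  i=16: S-M =  6 → G
  shifts repeat with period 8: GLLTKAWI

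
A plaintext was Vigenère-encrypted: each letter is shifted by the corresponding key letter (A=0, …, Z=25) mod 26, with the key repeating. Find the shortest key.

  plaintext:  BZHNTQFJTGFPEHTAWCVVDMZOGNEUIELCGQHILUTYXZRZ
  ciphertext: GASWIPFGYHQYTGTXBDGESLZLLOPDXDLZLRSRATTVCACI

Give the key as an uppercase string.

FBLJPZAX

  i= 0: G-B =  5 → F
  i= 1: A-Z =  1 → B
  i= 2: S-H = 11 → L
  i= 3: W-N =  9 → J
  i= 4: I-T = 15 → P
  i= 5: P-Q = 25 → Z
  i= 6: F-F =  0 → A
  i= 7: G-J = 23 → X
  i= 8: Y-T =  5 → F
  i= 9: H-G =  1 → B
  i=10: Q-F = 11 → L
  i=11: Y-P =  9 → J
  i=12: T-E = 15 → P
  i=13: G-H = 25 → Z
  i=14: T-T =  0 → A
  i=15: X-A = 23 → X
  i=16: B-W =  5 → F
  i=17: D-C =  1 → B
  i=18: G-V = 11 → L
  i=19: E-V =  9 → J
  i=20: S-D = 15 → P
  i=21: L-M = 25 → Z
  i=22: Z-Z =  0 → A
  i=23: L-O = 23 → X
  i=24: L-G =  5 → F
  i=25: O-N =  1 → B
  i=26: P-E = 11 → L
  i=27: D-U =  9 → J
  i=28: X-I = 15 → P
  i=29: D-E = 25 → Z
  i=30: L-L =  0 → A
  i=31: Z-C = 23 → X
  i=32: L-G =  5 → F
  i=33: R-Q =  1 → B
  i=34: S-H = 11 → L
  i=35: R-I =  9 → J
  i=36: A-L = 15 → P
  i=37: T-U = 25 → Z
  i=38: T-T =  0 → A
  i=39: V-Y = 23 → X
  i=40: C-X =  5 → F
  i=41: A-Z =  1 → B
  i=42: C-R = 11 → L
  i=43: I-Z =  9 → J
  shifts repeat with period 8: FBLJPZAX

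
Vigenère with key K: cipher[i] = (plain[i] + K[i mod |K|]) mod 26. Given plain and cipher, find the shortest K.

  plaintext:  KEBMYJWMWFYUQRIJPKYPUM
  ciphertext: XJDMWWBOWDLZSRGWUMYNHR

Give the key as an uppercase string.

NFCAY

  i= 0: X-K = 13 → N
  i= 1: J-E =  5 → F
  i= 2: D-B =  2 → C
  i= 3: M-M =  0 → A
  i= 4: W-Y = 24 → Y
  i= 5: W-J = 13 → N
  i= 6: B-W =  5 → F
  i= 7: O-M =  2 → C
  i= 8: W-W =  0 → A
  i= 9: D-F = 24 → Y
  i=10: L-Y = 13 → N
  i=11: Z-U =  5 → F
  i=12: S-Q =  2 → C
  i=13: R-R =  0 → A
  i=14: G-I = 24 → Y
  i=15: W-J = 13 → N
  i=16: U-P =  5 → F
  i=17: M-K =  2 → C
  i=18: Y-Y =  0 → A
  i=19: N-P = 24 → Y
  i=20: H-U = 13 → N
  i=21: R-M =  5 → F
  shifts repeat with period 5: NFCAY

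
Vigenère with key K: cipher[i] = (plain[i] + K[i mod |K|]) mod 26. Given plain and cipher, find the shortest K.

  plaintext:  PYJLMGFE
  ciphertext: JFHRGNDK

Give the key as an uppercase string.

  i= 0: J-P = 20 → U
  i= 1: F-Y =  7 → H
  i= 2: H-J = 24 → Y
  i= 3: R-L =  6 → G
  i= 4: G-M = 20 → U
  i= 5: N-G =  7 → H
  i= 6: D-F = 24 → Y
  i= 7: K-E =  6 → G
  shifts repeat with period 4: UHYG

UHYG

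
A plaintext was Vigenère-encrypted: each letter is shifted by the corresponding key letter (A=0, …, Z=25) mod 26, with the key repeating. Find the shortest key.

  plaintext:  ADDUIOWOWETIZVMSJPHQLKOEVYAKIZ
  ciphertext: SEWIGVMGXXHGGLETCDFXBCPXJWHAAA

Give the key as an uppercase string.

SBTOYHQ

  i= 0: S-A = 18 → S
  i= 1: E-D =  1 → B
  i= 2: W-D = 19 → T
  i= 3: I-U = 14 → O
  i= 4: G-I = 24 → Y
  i= 5: V-O =  7 → H
  i= 6: M-W = 16 → Q
  i= 7: G-O = 18 → S
  i= 8: X-W =  1 → B
  i= 9: X-E = 19 → T
  i=10: H-T = 14 → O
  i=11: G-I = 24 → Y
  i=12: G-Z =  7 → H
  i=13: L-V = 16 → Q
  i=14: E-M = 18 → S
  i=15: T-S =  1 → B
  i=16: C-J = 19 → T
  i=17: D-P = 14 → O
  i=18: F-H = 24 → Y
  i=19: X-Q =  7 → H
  i=20: B-L = 16 → Q
  i=21: C-K = 18 → S
  i=22: P-O =  1 → B
  i=23: X-E = 19 → T
  i=24: J-V = 14 → O
  i=25: W-Y = 24 → Y
  i=26: H-A =  7 → H
  i=27: A-K = 16 → Q
  i=28: A-I = 18 → S
  i=29: A-Z =  1 → B
  shifts repeat with period 7: SBTOYHQ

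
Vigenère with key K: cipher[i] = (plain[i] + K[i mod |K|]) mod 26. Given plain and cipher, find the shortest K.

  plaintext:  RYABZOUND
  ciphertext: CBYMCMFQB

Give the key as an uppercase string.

  i= 0: C-R = 11 → L
  i= 1: B-Y =  3 → D
  i= 2: Y-A = 24 → Y
  i= 3: M-B = 11 → L
  i= 4: C-Z =  3 → D
  i= 5: M-O = 24 → Y
  i= 6: F-U = 11 → L
  i= 7: Q-N =  3 → D
  i= 8: B-D = 24 → Y
  shifts repeat with period 3: LDY

LDY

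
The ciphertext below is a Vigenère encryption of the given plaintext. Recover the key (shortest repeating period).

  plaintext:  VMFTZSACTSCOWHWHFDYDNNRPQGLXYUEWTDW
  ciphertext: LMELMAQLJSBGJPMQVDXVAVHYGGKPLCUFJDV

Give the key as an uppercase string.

  i= 0: L-V = 16 → Q
  i= 1: M-M =  0 → A
  i= 2: E-F = 25 → Z
  i= 3: L-T = 18 → S
  i= 4: M-Z = 13 → N
  i= 5: A-S =  8 → I
  i= 6: Q-A = 16 → Q
  i= 7: L-C =  9 → J
  i= 8: J-T = 16 → Q
  i= 9: S-S =  0 → A
  i=10: B-C = 25 → Z
  i=11: G-O = 18 → S
  i=12: J-W = 13 → N
  i=13: P-H =  8 → I
  i=14: M-W = 16 → Q
  i=15: Q-H =  9 → J
  i=16: V-F = 16 → Q
  i=17: D-D =  0 → A
  i=18: X-Y = 25 → Z
  i=19: V-D = 18 → S
  i=20: A-N = 13 → N
  i=21: V-N =  8 → I
  i=22: H-R = 16 → Q
  i=23: Y-P =  9 → J
  i=24: G-Q = 16 → Q
  i=25: G-G =  0 → A
  i=26: K-L = 25 → Z
  i=27: P-X = 18 → S
  i=28: L-Y = 13 → N
  i=29: C-U =  8 → I
  i=30: U-E = 16 → Q
  i=31: F-W =  9 → J
  i=32: J-T = 16 → Q
  i=33: D-D =  0 → A
  i=34: V-W = 25 → Z
  shifts repeat with period 8: QAZSNIQJ

QAZSNIQJ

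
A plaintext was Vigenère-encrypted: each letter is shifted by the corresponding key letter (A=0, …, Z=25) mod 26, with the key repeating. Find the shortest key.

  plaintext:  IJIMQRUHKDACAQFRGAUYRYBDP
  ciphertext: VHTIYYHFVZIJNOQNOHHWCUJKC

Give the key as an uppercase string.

NYLWIH

  i= 0: V-I = 13 → N
  i= 1: H-J = 24 → Y
  i= 2: T-I = 11 → L
  i= 3: I-M = 22 → W
  i= 4: Y-Q =  8 → I
  i= 5: Y-R =  7 → H
  i= 6: H-U = 13 → N
  i= 7: F-H = 24 → Y
  i= 8: V-K = 11 → L
  i= 9: Z-D = 22 → W
  i=10: I-A =  8 → I
  i=11: J-C =  7 → H
  i=12: N-A = 13 → N
  i=13: O-Q = 24 → Y
  i=14: Q-F = 11 → L
  i=15: N-R = 22 → W
  i=16: O-G =  8 → I
  i=17: H-A =  7 → H
  i=18: H-U = 13 → N
  i=19: W-Y = 24 → Y
  i=20: C-R = 11 → L
  i=21: U-Y = 22 → W
  i=22: J-B =  8 → I
  i=23: K-D =  7 → H
  i=24: C-P = 13 → N
  shifts repeat with period 6: NYLWIH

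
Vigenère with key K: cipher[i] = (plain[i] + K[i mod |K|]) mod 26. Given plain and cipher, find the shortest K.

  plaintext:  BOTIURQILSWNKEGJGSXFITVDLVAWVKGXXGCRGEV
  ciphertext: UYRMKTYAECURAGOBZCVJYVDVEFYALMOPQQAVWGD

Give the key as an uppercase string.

  i= 0: U-B = 19 → T
  i= 1: Y-O = 10 → K
  i= 2: R-T = 24 → Y
  i= 3: M-I =  4 → E
  i= 4: K-U = 16 → Q
  i= 5: T-R =  2 → C
  i= 6: Y-Q =  8 → I
  i= 7: A-I = 18 → S
  i= 8: E-L = 19 → T
  i= 9: C-S = 10 → K
  i=10: U-W = 24 → Y
  i=11: R-N =  4 → E
  i=12: A-K = 16 → Q
  i=13: G-E =  2 → C
  i=14: O-G =  8 → I
  i=15: B-J = 18 → S
  i=16: Z-G = 19 → T
  i=17: C-S = 10 → K
  i=18: V-X = 24 → Y
  i=19: J-F =  4 → E
  i=20: Y-I = 16 → Q
  i=21: V-T =  2 → C
  i=22: D-V =  8 → I
  i=23: V-D = 18 → S
  i=24: E-L = 19 → T
  i=25: F-V = 10 → K
  i=26: Y-A = 24 → Y
  i=27: A-W =  4 → E
  i=28: L-V = 16 → Q
  i=29: M-K =  2 → C
  i=30: O-G =  8 → I
  i=31: P-X = 18 → S
  i=32: Q-X = 19 → T
  i=33: Q-G = 10 → K
  i=34: A-C = 24 → Y
  i=35: V-R =  4 → E
  i=36: W-G = 16 → Q
  i=37: G-E =  2 → C
  i=38: D-V =  8 → I
  shifts repeat with period 8: TKYEQCIS

TKYEQCIS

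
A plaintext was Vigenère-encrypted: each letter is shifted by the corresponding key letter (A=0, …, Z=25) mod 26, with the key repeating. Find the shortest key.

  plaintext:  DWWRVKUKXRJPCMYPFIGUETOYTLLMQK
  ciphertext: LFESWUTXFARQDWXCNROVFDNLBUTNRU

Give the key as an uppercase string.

  i= 0: L-D =  8 → I
  i= 1: F-W =  9 → J
  i= 2: E-W =  8 → I
  i= 3: S-R =  1 → B
  i= 4: W-V =  1 → B
  i= 5: U-K = 10 → K
  i= 6: T-U = 25 → Z
  i= 7: X-K = 13 → N
  i= 8: F-X =  8 → I
  i= 9: A-R =  9 → J
  i=10: R-J =  8 → I
  i=11: Q-P =  1 → B
  i=12: D-C =  1 → B
  i=13: W-M = 10 → K
  i=14: X-Y = 25 → Z
  i=15: C-P = 13 → N
  i=16: N-F =  8 → I
  i=17: R-I =  9 → J
  i=18: O-G =  8 → I
  i=19: V-U =  1 → B
  i=20: F-E =  1 → B
  i=21: D-T = 10 → K
  i=22: N-O = 25 → Z
  i=23: L-Y = 13 → N
  i=24: B-T =  8 → I
  i=25: U-L =  9 → J
  i=26: T-L =  8 → I
  i=27: N-M =  1 → B
  i=28: R-Q =  1 → B
  i=29: U-K = 10 → K
  shifts repeat with period 8: IJIBBKZN

IJIBBKZN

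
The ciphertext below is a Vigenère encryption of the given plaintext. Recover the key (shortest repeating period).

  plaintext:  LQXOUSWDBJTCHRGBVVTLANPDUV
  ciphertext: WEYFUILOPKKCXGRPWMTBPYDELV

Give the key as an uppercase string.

LOBRAQP

  i= 0: W-L = 11 → L
  i= 1: E-Q = 14 → O
  i= 2: Y-X =  1 → B
  i= 3: F-O = 17 → R
  i= 4: U-U =  0 → A
  i= 5: I-S = 16 → Q
  i= 6: L-W = 15 → P
  i= 7: O-D = 11 → L
  i= 8: P-B = 14 → O
  i= 9: K-J =  1 → B
  i=10: K-T = 17 → R
  i=11: C-C =  0 → A
  i=12: X-H = 16 → Q
  i=13: G-R = 15 → P
  i=14: R-G = 11 → L
  i=15: P-B = 14 → O
  i=16: W-V =  1 → B
  i=17: M-V = 17 → R
  i=18: T-T =  0 → A
  i=19: B-L = 16 → Q
  i=20: P-A = 15 → P
  i=21: Y-N = 11 → L
  i=22: D-P = 14 → O
  i=23: E-D =  1 → B
  i=24: L-U = 17 → R
  i=25: V-V =  0 → A
  shifts repeat with period 7: LOBRAQP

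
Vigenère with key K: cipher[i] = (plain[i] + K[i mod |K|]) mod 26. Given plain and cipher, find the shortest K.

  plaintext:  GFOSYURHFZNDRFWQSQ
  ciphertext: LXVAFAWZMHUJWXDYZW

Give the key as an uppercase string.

FSHIHG

  i= 0: L-G =  5 → F
  i= 1: X-F = 18 → S
  i= 2: V-O =  7 → H
  i= 3: A-S =  8 → I
  i= 4: F-Y =  7 → H
  i= 5: A-U =  6 → G
  i= 6: W-R =  5 → F
  i= 7: Z-H = 18 → S
  i= 8: M-F =  7 → H
  i= 9: H-Z =  8 → I
  i=10: U-N =  7 → H
  i=11: J-D =  6 → G
  i=12: W-R =  5 → F
  i=13: X-F = 18 → S
  i=14: D-W =  7 → H
  i=15: Y-Q =  8 → I
  i=16: Z-S =  7 → H
  i=17: W-Q =  6 → G
  shifts repeat with period 6: FSHIHG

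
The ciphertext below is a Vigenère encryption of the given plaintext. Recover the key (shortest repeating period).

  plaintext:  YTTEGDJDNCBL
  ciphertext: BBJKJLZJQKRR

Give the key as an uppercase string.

  i= 0: B-Y =  3 → D
  i= 1: B-T =  8 → I
  i= 2: J-T = 16 → Q
  i= 3: K-E =  6 → G
  i= 4: J-G =  3 → D
  i= 5: L-D =  8 → I
  i= 6: Z-J = 16 → Q
  i= 7: J-D =  6 → G
  i= 8: Q-N =  3 → D
  i= 9: K-C =  8 → I
  i=10: R-B = 16 → Q
  i=11: R-L =  6 → G
  shifts repeat with period 4: DIQG

DIQG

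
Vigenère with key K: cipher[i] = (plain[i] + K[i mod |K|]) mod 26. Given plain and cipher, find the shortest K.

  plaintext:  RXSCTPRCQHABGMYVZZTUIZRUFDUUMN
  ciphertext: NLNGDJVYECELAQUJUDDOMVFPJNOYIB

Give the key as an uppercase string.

WOVEKUE

  i= 0: N-R = 22 → W
  i= 1: L-X = 14 → O
  i= 2: N-S = 21 → V
  i= 3: G-C =  4 → E
  i= 4: D-T = 10 → K
  i= 5: J-P = 20 → U
  i= 6: V-R =  4 → E
  i= 7: Y-C = 22 → W
  i= 8: E-Q = 14 → O
  i= 9: C-H = 21 → V
  i=10: E-A =  4 → E
  i=11: L-B = 10 → K
  i=12: A-G = 20 → U
  i=13: Q-M =  4 → E
  i=14: U-Y = 22 → W
  i=15: J-V = 14 → O
  i=16: U-Z = 21 → V
  i=17: D-Z =  4 → E
  i=18: D-T = 10 → K
  i=19: O-U = 20 → U
  i=20: M-I =  4 → E
  i=21: V-Z = 22 → W
  i=22: F-R = 14 → O
  i=23: P-U = 21 → V
  i=24: J-F =  4 → E
  i=25: N-D = 10 → K
  i=26: O-U = 20 → U
  i=27: Y-U =  4 → E
  i=28: I-M = 22 → W
  i=29: B-N = 14 → O
  shifts repeat with period 7: WOVEKUE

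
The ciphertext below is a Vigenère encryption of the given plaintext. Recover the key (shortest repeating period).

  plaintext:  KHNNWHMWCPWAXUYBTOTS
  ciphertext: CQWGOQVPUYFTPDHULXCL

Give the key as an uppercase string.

SJJT

  i= 0: C-K = 18 → S
  i= 1: Q-H =  9 → J
  i= 2: W-N =  9 → J
  i= 3: G-N = 19 → T
  i= 4: O-W = 18 → S
  i= 5: Q-H =  9 → J
  i= 6: V-M =  9 → J
  i= 7: P-W = 19 → T
  i= 8: U-C = 18 → S
  i= 9: Y-P =  9 → J
  i=10: F-W =  9 → J
  i=11: T-A = 19 → T
  i=12: P-X = 18 → S
  i=13: D-U =  9 → J
  i=14: H-Y =  9 → J
  i=15: U-B = 19 → T
  i=16: L-T = 18 → S
  i=17: X-O =  9 → J
  i=18: C-T =  9 → J
  i=19: L-S = 19 → T
  shifts repeat with period 4: SJJT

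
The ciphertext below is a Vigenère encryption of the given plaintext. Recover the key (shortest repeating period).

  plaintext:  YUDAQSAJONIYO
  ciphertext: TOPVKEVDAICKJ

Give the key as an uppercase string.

  i= 0: T-Y = 21 → V
  i= 1: O-U = 20 → U
  i= 2: P-D = 12 → M
  i= 3: V-A = 21 → V
  i= 4: K-Q = 20 → U
  i= 5: E-S = 12 → M
  i= 6: V-A = 21 → V
  i= 7: D-J = 20 → U
  i= 8: A-O = 12 → M
  i= 9: I-N = 21 → V
  i=10: C-I = 20 → U
  i=11: K-Y = 12 → M
  i=12: J-O = 21 → V
  shifts repeat with period 3: VUM

VUM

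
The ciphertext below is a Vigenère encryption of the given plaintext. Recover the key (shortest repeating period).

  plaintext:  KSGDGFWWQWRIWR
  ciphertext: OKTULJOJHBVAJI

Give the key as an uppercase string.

ESNRF

  i= 0: O-K =  4 → E
  i= 1: K-S = 18 → S
  i= 2: T-G = 13 → N
  i= 3: U-D = 17 → R
  i= 4: L-G =  5 → F
  i= 5: J-F =  4 → E
  i= 6: O-W = 18 → S
  i= 7: J-W = 13 → N
  i= 8: H-Q = 17 → R
  i= 9: B-W =  5 → F
  i=10: V-R =  4 → E
  i=11: A-I = 18 → S
  i=12: J-W = 13 → N
  i=13: I-R = 17 → R
  shifts repeat with period 5: ESNRF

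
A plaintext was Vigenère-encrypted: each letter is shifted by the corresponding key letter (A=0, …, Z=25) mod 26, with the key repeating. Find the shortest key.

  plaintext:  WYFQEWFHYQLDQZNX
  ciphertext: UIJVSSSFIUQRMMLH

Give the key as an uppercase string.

YKEFOWN

  i= 0: U-W = 24 → Y
  i= 1: I-Y = 10 → K
  i= 2: J-F =  4 → E
  i= 3: V-Q =  5 → F
  i= 4: S-E = 14 → O
  i= 5: S-W = 22 → W
  i= 6: S-F = 13 → N
  i= 7: F-H = 24 → Y
  i= 8: I-Y = 10 → K
  i= 9: U-Q =  4 → E
  i=10: Q-L =  5 → F
  i=11: R-D = 14 → O
  i=12: M-Q = 22 → W
  i=13: M-Z = 13 → N
  i=14: L-N = 24 → Y
  i=15: H-X = 10 → K
  shifts repeat with period 7: YKEFOWN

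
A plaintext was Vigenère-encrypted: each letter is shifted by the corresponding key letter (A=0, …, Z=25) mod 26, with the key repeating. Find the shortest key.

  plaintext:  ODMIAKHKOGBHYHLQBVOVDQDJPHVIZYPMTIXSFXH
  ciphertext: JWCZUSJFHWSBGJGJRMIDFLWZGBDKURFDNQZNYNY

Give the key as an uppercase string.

  i= 0: J-O = 21 → V
  i= 1: W-D = 19 → T
  i= 2: C-M = 16 → Q
  i= 3: Z-I = 17 → R
  i= 4: U-A = 20 → U
  i= 5: S-K =  8 → I
  i= 6: J-H =  2 → C
  i= 7: F-K = 21 → V
  i= 8: H-O = 19 → T
  i= 9: W-G = 16 → Q
  i=10: S-B = 17 → R
  i=11: B-H = 20 → U
  i=12: G-Y =  8 → I
  i=13: J-H =  2 → C
  i=14: G-L = 21 → V
  i=15: J-Q = 19 → T
  i=16: R-B = 16 → Q
  i=17: M-V = 17 → R
  i=18: I-O = 20 → U
  i=19: D-V =  8 → I
  i=20: F-D =  2 → C
  i=21: L-Q = 21 → V
  i=22: W-D = 19 → T
  i=23: Z-J = 16 → Q
  i=24: G-P = 17 → R
  i=25: B-H = 20 → U
  i=26: D-V =  8 → I
  i=27: K-I =  2 → C
  i=28: U-Z = 21 → V
  i=29: R-Y = 19 → T
  i=30: F-P = 16 → Q
  i=31: D-M = 17 → R
  i=32: N-T = 20 → U
  i=33: Q-I =  8 → I
  i=34: Z-X =  2 → C
  i=35: N-S = 21 → V
  i=36: Y-F = 19 → T
  i=37: N-X = 16 → Q
  i=38: Y-H = 17 → R
  shifts repeat with period 7: VTQRUIC

VTQRUIC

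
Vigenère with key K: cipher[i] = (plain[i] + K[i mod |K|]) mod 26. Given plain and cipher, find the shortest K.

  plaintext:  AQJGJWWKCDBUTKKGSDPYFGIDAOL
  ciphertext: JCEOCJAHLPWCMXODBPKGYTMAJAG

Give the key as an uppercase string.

JMVITNEX

  i= 0: J-A =  9 → J
  i= 1: C-Q = 12 → M
  i= 2: E-J = 21 → V
  i= 3: O-G =  8 → I
  i= 4: C-J = 19 → T
  i= 5: J-W = 13 → N
  i= 6: A-W =  4 → E
  i= 7: H-K = 23 → X
  i= 8: L-C =  9 → J
  i= 9: P-D = 12 → M
  i=10: W-B = 21 → V
  i=11: C-U =  8 → I
  i=12: M-T = 19 → T
  i=13: X-K = 13 → N
  i=14: O-K =  4 → E
  i=15: D-G = 23 → X
  i=16: B-S =  9 → J
  i=17: P-D = 12 → M
  i=18: K-P = 21 → V
  i=19: G-Y =  8 → I
  i=20: Y-F = 19 → T
  i=21: T-G = 13 → N
  i=22: M-I =  4 → E
  i=23: A-D = 23 → X
  i=24: J-A =  9 → J
  i=25: A-O = 12 → M
  i=26: G-L = 21 → V
  shifts repeat with period 8: JMVITNEX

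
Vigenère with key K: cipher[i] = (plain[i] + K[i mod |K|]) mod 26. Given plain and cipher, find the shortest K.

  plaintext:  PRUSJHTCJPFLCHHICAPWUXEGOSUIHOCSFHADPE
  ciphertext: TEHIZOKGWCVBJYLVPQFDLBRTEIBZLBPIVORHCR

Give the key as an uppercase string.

ENNQQHR

  i= 0: T-P =  4 → E
  i= 1: E-R = 13 → N
  i= 2: H-U = 13 → N
  i= 3: I-S = 16 → Q
  i= 4: Z-J = 16 → Q
  i= 5: O-H =  7 → H
  i= 6: K-T = 17 → R
  i= 7: G-C =  4 → E
  i= 8: W-J = 13 → N
  i= 9: C-P = 13 → N
  i=10: V-F = 16 → Q
  i=11: B-L = 16 → Q
  i=12: J-C =  7 → H
  i=13: Y-H = 17 → R
  i=14: L-H =  4 → E
  i=15: V-I = 13 → N
  i=16: P-C = 13 → N
  i=17: Q-A = 16 → Q
  i=18: F-P = 16 → Q
  i=19: D-W =  7 → H
  i=20: L-U = 17 → R
  i=21: B-X =  4 → E
  i=22: R-E = 13 → N
  i=23: T-G = 13 → N
  i=24: E-O = 16 → Q
  i=25: I-S = 16 → Q
  i=26: B-U =  7 → H
  i=27: Z-I = 17 → R
  i=28: L-H =  4 → E
  i=29: B-O = 13 → N
  i=30: P-C = 13 → N
  i=31: I-S = 16 → Q
  i=32: V-F = 16 → Q
  i=33: O-H =  7 → H
  i=34: R-A = 17 → R
  i=35: H-D =  4 → E
  i=36: C-P = 13 → N
  i=37: R-E = 13 → N
  shifts repeat with period 7: ENNQQHR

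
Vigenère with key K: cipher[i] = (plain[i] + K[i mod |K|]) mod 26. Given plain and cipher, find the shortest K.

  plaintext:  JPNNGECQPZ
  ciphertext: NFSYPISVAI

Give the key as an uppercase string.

  i= 0: N-J =  4 → E
  i= 1: F-P = 16 → Q
  i= 2: S-N =  5 → F
  i= 3: Y-N = 11 → L
  i= 4: P-G =  9 → J
  i= 5: I-E =  4 → E
  i= 6: S-C = 16 → Q
  i= 7: V-Q =  5 → F
  i= 8: A-P = 11 → L
  i= 9: I-Z =  9 → J
  shifts repeat with period 5: EQFLJ

EQFLJ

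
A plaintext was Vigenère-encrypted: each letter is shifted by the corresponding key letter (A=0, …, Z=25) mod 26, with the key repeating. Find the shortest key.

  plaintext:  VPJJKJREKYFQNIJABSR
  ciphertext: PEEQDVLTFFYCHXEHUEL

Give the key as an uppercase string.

  i= 0: P-V = 20 → U
  i= 1: E-P = 15 → P
  i= 2: E-J = 21 → V
  i= 3: Q-J =  7 → H
  i= 4: D-K = 19 → T
  i= 5: V-J = 12 → M
  i= 6: L-R = 20 → U
  i= 7: T-E = 15 → P
  i= 8: F-K = 21 → V
  i= 9: F-Y =  7 → H
  i=10: Y-F = 19 → T
  i=11: C-Q = 12 → M
  i=12: H-N = 20 → U
  i=13: X-I = 15 → P
  i=14: E-J = 21 → V
  i=15: H-A =  7 → H
  i=16: U-B = 19 → T
  i=17: E-S = 12 → M
  i=18: L-R = 20 → U
  shifts repeat with period 6: UPVHTM

UPVHTM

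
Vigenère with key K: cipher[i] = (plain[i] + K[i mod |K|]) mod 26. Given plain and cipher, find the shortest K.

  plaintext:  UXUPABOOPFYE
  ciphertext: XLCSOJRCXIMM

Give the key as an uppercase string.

  i= 0: X-U =  3 → D
  i= 1: L-X = 14 → O
  i= 2: C-U =  8 → I
  i= 3: S-P =  3 → D
  i= 4: O-A = 14 → O
  i= 5: J-B =  8 → I
  i= 6: R-O =  3 → D
  i= 7: C-O = 14 → O
  i= 8: X-P =  8 → I
  i= 9: I-F =  3 → D
  i=10: M-Y = 14 → O
  i=11: M-E =  8 → I
  shifts repeat with period 3: DOI

DOI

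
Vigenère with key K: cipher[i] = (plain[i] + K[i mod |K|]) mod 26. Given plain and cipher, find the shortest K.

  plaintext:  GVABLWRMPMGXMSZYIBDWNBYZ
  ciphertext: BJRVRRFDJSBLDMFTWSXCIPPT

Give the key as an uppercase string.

VORUG

  i= 0: B-G = 21 → V
  i= 1: J-V = 14 → O
  i= 2: R-A = 17 → R
  i= 3: V-B = 20 → U
  i= 4: R-L =  6 → G
  i= 5: R-W = 21 → V
  i= 6: F-R = 14 → O
  i= 7: D-M = 17 → R
  i= 8: J-P = 20 → U
  i= 9: S-M =  6 → G
  i=10: B-G = 21 → V
  i=11: L-X = 14 → O
  i=12: D-M = 17 → R
  i=13: M-S = 20 → U
  i=14: F-Z =  6 → G
  i=15: T-Y = 21 → V
  i=16: W-I = 14 → O
  i=17: S-B = 17 → R
  i=18: X-D = 20 → U
  i=19: C-W =  6 → G
  i=20: I-N = 21 → V
  i=21: P-B = 14 → O
  i=22: P-Y = 17 → R
  i=23: T-Z = 20 → U
  shifts repeat with period 5: VORUG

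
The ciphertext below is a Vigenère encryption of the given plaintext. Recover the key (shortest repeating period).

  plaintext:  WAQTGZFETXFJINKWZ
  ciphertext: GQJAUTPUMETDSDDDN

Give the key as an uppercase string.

KQTHOU

  i= 0: G-W = 10 → K
  i= 1: Q-A = 16 → Q
  i= 2: J-Q = 19 → T
  i= 3: A-T =  7 → H
  i= 4: U-G = 14 → O
  i= 5: T-Z = 20 → U
  i= 6: P-F = 10 → K
  i= 7: U-E = 16 → Q
  i= 8: M-T = 19 → T
  i= 9: E-X =  7 → H
  i=10: T-F = 14 → O
  i=11: D-J = 20 → U
  i=12: S-I = 10 → K
  i=13: D-N = 16 → Q
  i=14: D-K = 19 → T
  i=15: D-W =  7 → H
  i=16: N-Z = 14 → O
  shifts repeat with period 6: KQTHOU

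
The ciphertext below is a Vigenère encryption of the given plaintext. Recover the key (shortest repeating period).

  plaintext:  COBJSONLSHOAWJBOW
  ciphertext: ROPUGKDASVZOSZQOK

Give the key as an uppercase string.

PAOLOWQ

  i= 0: R-C = 15 → P
  i= 1: O-O =  0 → A
  i= 2: P-B = 14 → O
  i= 3: U-J = 11 → L
  i= 4: G-S = 14 → O
  i= 5: K-O = 22 → W
  i= 6: D-N = 16 → Q
  i= 7: A-L = 15 → P
  i= 8: S-S =  0 → A
  i= 9: V-H = 14 → O
  i=10: Z-O = 11 → L
  i=11: O-A = 14 → O
  i=12: S-W = 22 → W
  i=13: Z-J = 16 → Q
  i=14: Q-B = 15 → P
  i=15: O-O =  0 → A
  i=16: K-W = 14 → O
  shifts repeat with period 7: PAOLOWQ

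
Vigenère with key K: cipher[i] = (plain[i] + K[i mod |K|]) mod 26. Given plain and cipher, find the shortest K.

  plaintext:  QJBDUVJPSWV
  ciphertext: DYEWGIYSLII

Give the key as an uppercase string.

NPDTM

  i= 0: D-Q = 13 → N
  i= 1: Y-J = 15 → P
  i= 2: E-B =  3 → D
  i= 3: W-D = 19 → T
  i= 4: G-U = 12 → M
  i= 5: I-V = 13 → N
  i= 6: Y-J = 15 → P
  i= 7: S-P =  3 → D
  i= 8: L-S = 19 → T
  i= 9: I-W = 12 → M
  i=10: I-V = 13 → N
  shifts repeat with period 5: NPDTM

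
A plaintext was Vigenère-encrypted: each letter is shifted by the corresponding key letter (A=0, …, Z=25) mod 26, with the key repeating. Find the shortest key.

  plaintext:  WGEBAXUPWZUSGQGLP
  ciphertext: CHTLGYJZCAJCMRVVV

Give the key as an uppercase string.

  i= 0: C-W =  6 → G
  i= 1: H-G =  1 → B
  i= 2: T-E = 15 → P
  i= 3: L-B = 10 → K
  i= 4: G-A =  6 → G
  i= 5: Y-X =  1 → B
  i= 6: J-U = 15 → P
  i= 7: Z-P = 10 → K
  i= 8: C-W =  6 → G
  i= 9: A-Z =  1 → B
  i=10: J-U = 15 → P
  i=11: C-S = 10 → K
  i=12: M-G =  6 → G
  i=13: R-Q =  1 → B
  i=14: V-G = 15 → P
  i=15: V-L = 10 → K
  i=16: V-P =  6 → G
  shifts repeat with period 4: GBPK

GBPK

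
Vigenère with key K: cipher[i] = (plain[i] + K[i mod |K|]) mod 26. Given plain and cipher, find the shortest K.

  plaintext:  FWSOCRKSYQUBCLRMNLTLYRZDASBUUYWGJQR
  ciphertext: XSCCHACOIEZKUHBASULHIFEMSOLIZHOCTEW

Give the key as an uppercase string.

SWKOFJ

  i= 0: X-F = 18 → S
  i= 1: S-W = 22 → W
  i= 2: C-S = 10 → K
  i= 3: C-O = 14 → O
  i= 4: H-C =  5 → F
  i= 5: A-R =  9 → J
  i= 6: C-K = 18 → S
  i= 7: O-S = 22 → W
  i= 8: I-Y = 10 → K
  i= 9: E-Q = 14 → O
  i=10: Z-U =  5 → F
  i=11: K-B =  9 → J
  i=12: U-C = 18 → S
  i=13: H-L = 22 → W
  i=14: B-R = 10 → K
  i=15: A-M = 14 → O
  i=16: S-N =  5 → F
  i=17: U-L =  9 → J
  i=18: L-T = 18 → S
  i=19: H-L = 22 → W
  i=20: I-Y = 10 → K
  i=21: F-R = 14 → O
  i=22: E-Z =  5 → F
  i=23: M-D =  9 → J
  i=24: S-A = 18 → S
  i=25: O-S = 22 → W
  i=26: L-B = 10 → K
  i=27: I-U = 14 → O
  i=28: Z-U =  5 → F
  i=29: H-Y =  9 → J
  i=30: O-W = 18 → S
  i=31: C-G = 22 → W
  i=32: T-J = 10 → K
  i=33: E-Q = 14 → O
  i=34: W-R =  5 → F
  shifts repeat with period 6: SWKOFJ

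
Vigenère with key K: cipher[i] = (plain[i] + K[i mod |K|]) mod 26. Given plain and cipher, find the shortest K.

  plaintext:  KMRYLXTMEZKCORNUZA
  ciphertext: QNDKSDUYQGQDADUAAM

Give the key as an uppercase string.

GBMMH

  i= 0: Q-K =  6 → G
  i= 1: N-M =  1 → B
  i= 2: D-R = 12 → M
  i= 3: K-Y = 12 → M
  i= 4: S-L =  7 → H
  i= 5: D-X =  6 → G
  i= 6: U-T =  1 → B
  i= 7: Y-M = 12 → M
  i= 8: Q-E = 12 → M
  i= 9: G-Z =  7 → H
  i=10: Q-K =  6 → G
  i=11: D-C =  1 → B
  i=12: A-O = 12 → M
  i=13: D-R = 12 → M
  i=14: U-N =  7 → H
  i=15: A-U =  6 → G
  i=16: A-Z =  1 → B
  i=17: M-A = 12 → M
  shifts repeat with period 5: GBMMH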